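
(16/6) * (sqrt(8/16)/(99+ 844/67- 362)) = -268 * sqrt(2)/50331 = -0.01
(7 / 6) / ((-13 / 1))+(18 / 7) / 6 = 0.34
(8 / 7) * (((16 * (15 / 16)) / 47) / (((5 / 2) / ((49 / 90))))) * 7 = 392 / 705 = 0.56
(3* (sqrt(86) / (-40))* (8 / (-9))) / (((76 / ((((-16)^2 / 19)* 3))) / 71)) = 4544* sqrt(86) / 1805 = 23.35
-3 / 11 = -0.27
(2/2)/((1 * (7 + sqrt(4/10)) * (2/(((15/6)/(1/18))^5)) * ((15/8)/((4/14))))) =2025000 - 405000 * sqrt(10)/7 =1842039.65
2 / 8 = 1 / 4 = 0.25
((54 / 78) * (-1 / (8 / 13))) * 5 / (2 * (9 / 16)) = -5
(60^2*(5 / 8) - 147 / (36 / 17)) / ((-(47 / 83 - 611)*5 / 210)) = 2171861 / 14476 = 150.03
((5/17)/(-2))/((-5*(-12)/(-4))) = 0.01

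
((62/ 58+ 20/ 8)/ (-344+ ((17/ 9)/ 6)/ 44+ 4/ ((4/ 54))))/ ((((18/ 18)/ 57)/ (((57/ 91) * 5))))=-3994905420/ 1818331697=-2.20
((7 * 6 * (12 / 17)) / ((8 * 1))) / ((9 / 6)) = 42 / 17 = 2.47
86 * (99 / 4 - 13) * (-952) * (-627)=603171492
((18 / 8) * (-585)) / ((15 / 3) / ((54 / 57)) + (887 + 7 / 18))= -1.47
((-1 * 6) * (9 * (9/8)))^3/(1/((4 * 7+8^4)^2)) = -15252328533627/4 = -3813082133406.75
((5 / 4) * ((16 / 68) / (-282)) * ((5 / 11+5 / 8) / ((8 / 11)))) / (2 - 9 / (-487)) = -231325 / 301600128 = -0.00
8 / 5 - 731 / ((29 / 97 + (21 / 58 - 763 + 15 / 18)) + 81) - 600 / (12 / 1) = -79935877 / 1689055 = -47.33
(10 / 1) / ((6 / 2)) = 10 / 3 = 3.33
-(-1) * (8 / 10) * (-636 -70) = -2824 / 5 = -564.80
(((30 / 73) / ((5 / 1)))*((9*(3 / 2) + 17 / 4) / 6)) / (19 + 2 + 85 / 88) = 1562 / 141109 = 0.01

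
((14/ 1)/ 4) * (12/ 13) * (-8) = -336/ 13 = -25.85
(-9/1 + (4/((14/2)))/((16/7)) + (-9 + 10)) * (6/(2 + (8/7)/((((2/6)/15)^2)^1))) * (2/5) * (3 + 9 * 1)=-0.10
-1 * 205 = -205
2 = 2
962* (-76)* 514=-37579568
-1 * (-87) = 87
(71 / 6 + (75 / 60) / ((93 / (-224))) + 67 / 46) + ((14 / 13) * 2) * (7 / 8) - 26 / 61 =13272963 / 1130818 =11.74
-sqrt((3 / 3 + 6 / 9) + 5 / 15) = -sqrt(2) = -1.41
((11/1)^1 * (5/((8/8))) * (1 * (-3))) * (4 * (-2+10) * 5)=-26400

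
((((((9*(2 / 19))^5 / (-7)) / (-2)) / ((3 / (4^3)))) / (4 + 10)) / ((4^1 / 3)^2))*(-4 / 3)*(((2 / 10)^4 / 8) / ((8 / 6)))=-0.00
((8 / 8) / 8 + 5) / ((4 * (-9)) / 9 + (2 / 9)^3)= -29889 / 23264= -1.28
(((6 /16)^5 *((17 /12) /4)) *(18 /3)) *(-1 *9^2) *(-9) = 3011499 /262144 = 11.49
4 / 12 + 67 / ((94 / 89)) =63.77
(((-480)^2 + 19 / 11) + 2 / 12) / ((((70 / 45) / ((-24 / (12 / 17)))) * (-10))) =155106555 / 308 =503592.71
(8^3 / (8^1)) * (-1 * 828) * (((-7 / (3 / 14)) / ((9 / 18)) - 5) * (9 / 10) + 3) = 15977088 / 5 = 3195417.60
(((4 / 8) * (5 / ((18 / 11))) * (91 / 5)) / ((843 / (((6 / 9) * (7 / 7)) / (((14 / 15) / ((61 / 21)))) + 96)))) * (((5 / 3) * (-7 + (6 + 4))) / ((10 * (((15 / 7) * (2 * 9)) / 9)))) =2061631 / 5462640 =0.38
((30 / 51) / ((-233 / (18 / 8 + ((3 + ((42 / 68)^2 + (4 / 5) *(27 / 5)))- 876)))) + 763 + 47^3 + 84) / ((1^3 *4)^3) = 599106436551 / 366313280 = 1635.50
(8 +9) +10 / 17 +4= 367 / 17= 21.59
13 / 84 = 0.15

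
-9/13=-0.69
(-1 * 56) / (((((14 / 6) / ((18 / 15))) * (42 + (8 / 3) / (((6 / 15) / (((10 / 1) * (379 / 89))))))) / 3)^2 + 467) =-727575534 / 585755544013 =-0.00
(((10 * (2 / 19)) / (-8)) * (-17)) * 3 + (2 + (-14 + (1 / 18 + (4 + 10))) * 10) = 3169 / 342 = 9.27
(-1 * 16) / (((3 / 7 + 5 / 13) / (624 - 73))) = -401128 / 37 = -10841.30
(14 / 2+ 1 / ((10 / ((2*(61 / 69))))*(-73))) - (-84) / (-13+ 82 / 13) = -5.55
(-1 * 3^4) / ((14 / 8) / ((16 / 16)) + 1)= -324 / 11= -29.45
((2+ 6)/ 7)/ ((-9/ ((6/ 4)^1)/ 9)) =-1.71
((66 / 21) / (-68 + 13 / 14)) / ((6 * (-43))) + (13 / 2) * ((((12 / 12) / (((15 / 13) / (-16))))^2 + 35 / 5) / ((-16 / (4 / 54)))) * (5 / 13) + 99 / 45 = -27826069 / 261642960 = -0.11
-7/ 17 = -0.41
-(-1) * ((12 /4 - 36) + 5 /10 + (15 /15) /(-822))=-13358 /411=-32.50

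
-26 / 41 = -0.63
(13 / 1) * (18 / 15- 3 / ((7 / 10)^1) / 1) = -40.11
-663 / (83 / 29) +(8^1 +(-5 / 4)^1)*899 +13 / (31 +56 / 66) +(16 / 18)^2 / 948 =39098895023525 / 6698447604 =5837.01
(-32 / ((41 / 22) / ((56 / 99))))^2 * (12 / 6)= 188.67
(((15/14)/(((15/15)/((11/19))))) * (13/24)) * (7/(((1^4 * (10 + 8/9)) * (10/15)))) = 19305/59584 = 0.32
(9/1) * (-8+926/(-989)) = -79542/989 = -80.43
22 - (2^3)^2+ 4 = -38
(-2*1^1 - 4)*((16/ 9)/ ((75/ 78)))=-832/ 75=-11.09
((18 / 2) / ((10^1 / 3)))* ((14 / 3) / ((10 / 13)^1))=819 / 50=16.38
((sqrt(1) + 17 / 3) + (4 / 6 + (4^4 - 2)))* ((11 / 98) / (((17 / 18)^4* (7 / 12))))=36951552 / 584647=63.20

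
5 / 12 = 0.42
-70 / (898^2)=-35 / 403202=-0.00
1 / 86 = 0.01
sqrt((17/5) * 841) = 29 * sqrt(85)/5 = 53.47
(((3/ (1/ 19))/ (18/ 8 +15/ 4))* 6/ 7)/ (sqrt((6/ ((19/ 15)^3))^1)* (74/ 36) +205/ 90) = -288530694/ 113345897 +32457510* sqrt(190)/ 113345897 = 1.40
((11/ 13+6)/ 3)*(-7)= -623/ 39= -15.97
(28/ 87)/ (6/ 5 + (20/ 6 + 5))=140/ 4147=0.03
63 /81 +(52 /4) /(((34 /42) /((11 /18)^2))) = 12439 /1836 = 6.78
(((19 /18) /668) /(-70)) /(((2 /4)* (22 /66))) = -19 /140280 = -0.00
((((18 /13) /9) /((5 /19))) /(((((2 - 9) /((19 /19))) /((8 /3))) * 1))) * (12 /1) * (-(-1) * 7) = -1216 /65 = -18.71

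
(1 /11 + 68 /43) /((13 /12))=9492 /6149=1.54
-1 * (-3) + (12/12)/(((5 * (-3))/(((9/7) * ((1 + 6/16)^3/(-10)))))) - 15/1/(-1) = 3229593/179200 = 18.02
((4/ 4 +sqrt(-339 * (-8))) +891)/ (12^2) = sqrt(678)/ 72 +223/ 36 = 6.56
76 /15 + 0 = 76 /15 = 5.07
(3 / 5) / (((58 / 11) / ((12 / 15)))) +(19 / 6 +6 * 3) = 92471 / 4350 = 21.26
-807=-807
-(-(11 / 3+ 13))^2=-2500 / 9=-277.78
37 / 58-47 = -2689 / 58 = -46.36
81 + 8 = 89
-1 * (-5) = 5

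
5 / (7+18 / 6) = 1 / 2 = 0.50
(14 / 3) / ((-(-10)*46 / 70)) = 49 / 69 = 0.71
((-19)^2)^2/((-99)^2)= 130321/9801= 13.30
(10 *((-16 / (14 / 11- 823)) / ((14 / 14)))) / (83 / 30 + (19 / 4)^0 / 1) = 17600 / 340469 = 0.05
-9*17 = -153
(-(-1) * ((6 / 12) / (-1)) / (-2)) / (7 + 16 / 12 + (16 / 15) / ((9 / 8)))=135 / 5012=0.03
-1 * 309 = -309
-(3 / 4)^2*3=-27 / 16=-1.69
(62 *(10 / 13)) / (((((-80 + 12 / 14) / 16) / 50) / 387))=-671832000 / 3601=-186568.18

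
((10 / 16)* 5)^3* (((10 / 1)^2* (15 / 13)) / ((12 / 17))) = 33203125 / 6656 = 4988.45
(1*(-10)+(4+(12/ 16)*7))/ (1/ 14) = -21/ 2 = -10.50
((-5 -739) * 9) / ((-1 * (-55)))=-6696 / 55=-121.75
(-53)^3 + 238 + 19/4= -594537/4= -148634.25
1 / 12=0.08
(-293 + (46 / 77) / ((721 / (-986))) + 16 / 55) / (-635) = 0.46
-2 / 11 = -0.18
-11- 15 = -26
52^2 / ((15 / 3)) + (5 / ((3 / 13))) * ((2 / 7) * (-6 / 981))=18567068 / 34335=540.76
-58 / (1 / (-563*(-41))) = -1338814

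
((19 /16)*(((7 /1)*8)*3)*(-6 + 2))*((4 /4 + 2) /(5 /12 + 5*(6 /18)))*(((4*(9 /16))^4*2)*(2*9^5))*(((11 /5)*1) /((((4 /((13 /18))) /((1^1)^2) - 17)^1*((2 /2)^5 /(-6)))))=-596836372703571 /74500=-8011226479.24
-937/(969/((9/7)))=-2811/2261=-1.24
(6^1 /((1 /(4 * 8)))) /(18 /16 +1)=1536 /17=90.35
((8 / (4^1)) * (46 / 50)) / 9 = 46 / 225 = 0.20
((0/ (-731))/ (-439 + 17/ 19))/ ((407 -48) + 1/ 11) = 0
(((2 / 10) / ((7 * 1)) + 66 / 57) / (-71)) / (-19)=789 / 897085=0.00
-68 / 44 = -17 / 11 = -1.55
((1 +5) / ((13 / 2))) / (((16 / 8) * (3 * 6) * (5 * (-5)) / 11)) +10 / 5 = 1939 / 975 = 1.99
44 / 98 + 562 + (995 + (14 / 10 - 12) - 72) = 361338 / 245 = 1474.85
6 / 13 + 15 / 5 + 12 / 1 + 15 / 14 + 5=21.53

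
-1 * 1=-1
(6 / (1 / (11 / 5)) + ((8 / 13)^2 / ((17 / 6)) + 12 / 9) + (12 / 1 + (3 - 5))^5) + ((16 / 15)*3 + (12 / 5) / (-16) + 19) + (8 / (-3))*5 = 1149468725 / 11492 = 100023.38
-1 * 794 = -794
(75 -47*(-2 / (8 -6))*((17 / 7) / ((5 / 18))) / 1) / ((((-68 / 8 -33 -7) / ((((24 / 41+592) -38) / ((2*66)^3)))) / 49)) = -451156027 / 3811238640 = -0.12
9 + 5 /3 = 32 /3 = 10.67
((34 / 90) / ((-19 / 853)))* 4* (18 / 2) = -58004 / 95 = -610.57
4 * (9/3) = 12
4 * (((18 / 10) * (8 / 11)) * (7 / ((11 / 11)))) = 2016 / 55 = 36.65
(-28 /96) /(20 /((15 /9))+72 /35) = -245 /11808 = -0.02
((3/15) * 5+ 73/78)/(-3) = -151/234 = -0.65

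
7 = 7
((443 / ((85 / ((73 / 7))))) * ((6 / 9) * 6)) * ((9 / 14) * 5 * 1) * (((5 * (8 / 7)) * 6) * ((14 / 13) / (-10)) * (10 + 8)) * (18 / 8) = -1131606288 / 10829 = -104497.76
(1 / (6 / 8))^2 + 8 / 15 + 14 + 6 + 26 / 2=1589 / 45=35.31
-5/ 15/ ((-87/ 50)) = 50/ 261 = 0.19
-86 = -86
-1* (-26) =26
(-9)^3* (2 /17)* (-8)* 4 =46656 /17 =2744.47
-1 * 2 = -2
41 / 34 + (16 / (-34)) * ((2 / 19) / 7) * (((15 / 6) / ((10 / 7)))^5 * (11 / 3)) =48373 / 62016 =0.78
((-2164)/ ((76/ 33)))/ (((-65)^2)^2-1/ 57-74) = -53559/ 1017481406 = -0.00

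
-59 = -59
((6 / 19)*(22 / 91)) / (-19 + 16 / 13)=-4 / 931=-0.00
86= 86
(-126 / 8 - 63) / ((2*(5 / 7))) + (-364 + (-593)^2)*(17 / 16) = 5970963 / 16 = 373185.19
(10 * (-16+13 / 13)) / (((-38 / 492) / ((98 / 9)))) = 401800 / 19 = 21147.37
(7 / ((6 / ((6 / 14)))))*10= 5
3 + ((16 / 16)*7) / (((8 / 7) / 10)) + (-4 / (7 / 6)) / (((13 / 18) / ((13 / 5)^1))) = 7267 / 140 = 51.91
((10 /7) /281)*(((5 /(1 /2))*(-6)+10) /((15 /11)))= -1100 /5901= -0.19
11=11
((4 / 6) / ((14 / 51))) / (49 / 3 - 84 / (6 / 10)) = -51 / 2597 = -0.02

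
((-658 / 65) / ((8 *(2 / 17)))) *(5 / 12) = -5593 / 1248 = -4.48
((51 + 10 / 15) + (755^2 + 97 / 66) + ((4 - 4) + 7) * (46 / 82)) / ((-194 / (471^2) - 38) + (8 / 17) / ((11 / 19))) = -1939253794755237 / 126502924544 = -15329.72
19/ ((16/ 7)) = 133/ 16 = 8.31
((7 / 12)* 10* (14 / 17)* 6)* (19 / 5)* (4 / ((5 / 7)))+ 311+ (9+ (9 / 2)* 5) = 162497 / 170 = 955.86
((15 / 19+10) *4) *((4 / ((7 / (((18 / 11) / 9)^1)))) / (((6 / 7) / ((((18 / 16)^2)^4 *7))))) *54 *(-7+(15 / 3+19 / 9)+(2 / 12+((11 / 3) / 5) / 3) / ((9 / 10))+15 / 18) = 1558028236905 / 219152384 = 7109.34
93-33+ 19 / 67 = 4039 / 67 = 60.28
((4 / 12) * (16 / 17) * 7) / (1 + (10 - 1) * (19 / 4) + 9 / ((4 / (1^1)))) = 56 / 1173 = 0.05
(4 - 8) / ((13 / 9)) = -36 / 13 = -2.77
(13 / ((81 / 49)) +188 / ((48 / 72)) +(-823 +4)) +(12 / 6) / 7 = -299858 / 567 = -528.85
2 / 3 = 0.67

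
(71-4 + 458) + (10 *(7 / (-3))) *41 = -1295 / 3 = -431.67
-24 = -24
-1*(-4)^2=-16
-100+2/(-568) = -100.00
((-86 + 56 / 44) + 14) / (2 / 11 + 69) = -1.02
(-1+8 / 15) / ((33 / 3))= -7 / 165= -0.04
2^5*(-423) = -13536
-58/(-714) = 29/357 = 0.08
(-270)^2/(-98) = -36450/49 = -743.88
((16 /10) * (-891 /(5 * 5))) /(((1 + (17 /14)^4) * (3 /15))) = -273829248 /3048425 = -89.83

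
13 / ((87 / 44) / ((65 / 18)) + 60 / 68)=316030 / 34761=9.09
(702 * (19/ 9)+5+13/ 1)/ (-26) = -750/ 13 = -57.69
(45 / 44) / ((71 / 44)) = 0.63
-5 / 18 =-0.28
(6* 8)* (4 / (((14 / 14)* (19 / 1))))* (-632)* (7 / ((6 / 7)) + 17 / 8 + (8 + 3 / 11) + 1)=-26114240 / 209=-124948.52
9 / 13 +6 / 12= 31 / 26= 1.19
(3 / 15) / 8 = 0.02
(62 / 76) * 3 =93 / 38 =2.45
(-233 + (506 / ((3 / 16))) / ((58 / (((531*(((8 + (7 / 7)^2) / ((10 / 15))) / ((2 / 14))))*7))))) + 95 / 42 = 19906127329 / 1218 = 16343290.09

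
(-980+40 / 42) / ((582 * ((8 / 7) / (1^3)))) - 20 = -18745 / 873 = -21.47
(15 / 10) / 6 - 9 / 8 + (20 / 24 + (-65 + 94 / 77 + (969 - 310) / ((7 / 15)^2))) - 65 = 37478173 / 12936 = 2897.20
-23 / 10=-2.30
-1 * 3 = -3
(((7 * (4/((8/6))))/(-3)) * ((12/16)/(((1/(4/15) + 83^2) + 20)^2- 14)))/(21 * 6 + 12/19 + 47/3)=-4788/6201488727047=-0.00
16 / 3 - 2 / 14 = 109 / 21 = 5.19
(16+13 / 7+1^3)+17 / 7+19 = 282 / 7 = 40.29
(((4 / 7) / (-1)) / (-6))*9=6 / 7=0.86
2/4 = 0.50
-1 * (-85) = 85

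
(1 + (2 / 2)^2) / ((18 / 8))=8 / 9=0.89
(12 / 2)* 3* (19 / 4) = 171 / 2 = 85.50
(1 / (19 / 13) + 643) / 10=64.37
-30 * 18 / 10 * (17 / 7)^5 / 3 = -25557426 / 16807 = -1520.64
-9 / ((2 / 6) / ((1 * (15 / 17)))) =-405 / 17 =-23.82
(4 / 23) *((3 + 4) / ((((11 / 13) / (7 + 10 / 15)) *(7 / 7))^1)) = 364 / 33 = 11.03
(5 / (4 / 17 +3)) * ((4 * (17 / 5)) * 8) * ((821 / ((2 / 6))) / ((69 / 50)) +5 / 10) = 379736752 / 1265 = 300187.16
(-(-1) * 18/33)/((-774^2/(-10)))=5/549153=0.00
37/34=1.09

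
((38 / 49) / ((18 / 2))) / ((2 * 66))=19 / 29106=0.00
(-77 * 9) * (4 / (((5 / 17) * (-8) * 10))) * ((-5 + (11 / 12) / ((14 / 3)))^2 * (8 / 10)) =121783563 / 56000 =2174.71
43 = 43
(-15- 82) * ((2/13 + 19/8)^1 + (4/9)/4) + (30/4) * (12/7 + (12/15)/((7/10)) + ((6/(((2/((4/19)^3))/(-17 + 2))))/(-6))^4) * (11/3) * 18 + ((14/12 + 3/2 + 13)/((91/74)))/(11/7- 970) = 1158.21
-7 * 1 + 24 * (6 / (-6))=-31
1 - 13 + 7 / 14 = -23 / 2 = -11.50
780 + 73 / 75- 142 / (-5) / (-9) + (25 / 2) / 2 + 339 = 1010761 / 900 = 1123.07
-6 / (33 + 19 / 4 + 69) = -24 / 427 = -0.06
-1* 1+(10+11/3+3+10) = 77/3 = 25.67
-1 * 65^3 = -274625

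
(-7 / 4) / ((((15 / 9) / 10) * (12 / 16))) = -14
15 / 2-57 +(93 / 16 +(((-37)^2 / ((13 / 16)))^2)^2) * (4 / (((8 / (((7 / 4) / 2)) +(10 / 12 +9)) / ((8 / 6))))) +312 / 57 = 1959410080888652965167 / 864998446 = 2265218035881.48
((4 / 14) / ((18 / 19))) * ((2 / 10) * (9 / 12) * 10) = 19 / 42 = 0.45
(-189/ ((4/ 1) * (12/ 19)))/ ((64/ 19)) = -22.21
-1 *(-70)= 70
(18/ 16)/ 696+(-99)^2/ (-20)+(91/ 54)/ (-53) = -6508107959/ 13279680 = -490.08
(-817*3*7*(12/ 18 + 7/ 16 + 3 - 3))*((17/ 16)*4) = -5152819/ 64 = -80512.80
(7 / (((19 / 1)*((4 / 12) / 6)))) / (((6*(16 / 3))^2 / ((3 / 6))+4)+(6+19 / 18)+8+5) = 2268 / 708643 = 0.00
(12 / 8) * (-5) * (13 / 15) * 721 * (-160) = 749840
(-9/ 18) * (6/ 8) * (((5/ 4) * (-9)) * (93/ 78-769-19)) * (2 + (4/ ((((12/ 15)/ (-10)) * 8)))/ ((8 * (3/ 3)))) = -8285085/ 2048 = -4045.45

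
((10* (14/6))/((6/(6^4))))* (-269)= -1355760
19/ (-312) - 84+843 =758.94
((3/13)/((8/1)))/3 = 1/104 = 0.01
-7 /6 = -1.17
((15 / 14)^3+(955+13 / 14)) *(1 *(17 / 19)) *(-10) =-223247655 / 26068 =-8564.05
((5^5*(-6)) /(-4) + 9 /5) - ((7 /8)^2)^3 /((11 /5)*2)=135216963287 /28835840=4689.20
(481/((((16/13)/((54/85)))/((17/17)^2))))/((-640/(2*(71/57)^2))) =-94564119/78553600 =-1.20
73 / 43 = 1.70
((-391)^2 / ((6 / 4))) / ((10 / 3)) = 152881 / 5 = 30576.20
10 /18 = 5 /9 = 0.56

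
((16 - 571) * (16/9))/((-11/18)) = 1614.55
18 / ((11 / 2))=36 / 11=3.27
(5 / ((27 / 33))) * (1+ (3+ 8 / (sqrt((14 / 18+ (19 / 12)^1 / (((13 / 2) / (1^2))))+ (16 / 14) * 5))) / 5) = 8 * sqrt(2008006) / 3009+ 88 / 9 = 13.55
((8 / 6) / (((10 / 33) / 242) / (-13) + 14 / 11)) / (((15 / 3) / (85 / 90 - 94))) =-11593010 / 594549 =-19.50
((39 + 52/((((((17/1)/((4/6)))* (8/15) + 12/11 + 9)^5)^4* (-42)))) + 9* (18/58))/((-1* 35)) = -5065358977080320682984642963946663509277388861413455900721473027002/4242029176350268558770142416216967456258005641357198252987344737315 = -1.19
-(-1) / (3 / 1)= 1 / 3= 0.33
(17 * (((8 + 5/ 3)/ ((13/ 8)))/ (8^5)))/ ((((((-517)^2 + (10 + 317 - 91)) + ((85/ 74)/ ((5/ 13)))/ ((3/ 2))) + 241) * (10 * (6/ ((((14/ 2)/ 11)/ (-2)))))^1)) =-127687/ 2089098274897920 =-0.00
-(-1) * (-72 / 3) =-24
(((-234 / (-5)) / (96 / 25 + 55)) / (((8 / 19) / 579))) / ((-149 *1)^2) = 6435585 / 130630684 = 0.05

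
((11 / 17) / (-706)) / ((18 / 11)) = -121 / 216036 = -0.00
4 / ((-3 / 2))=-8 / 3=-2.67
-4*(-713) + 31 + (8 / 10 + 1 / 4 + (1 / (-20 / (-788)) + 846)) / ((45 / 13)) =2825177 / 900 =3139.09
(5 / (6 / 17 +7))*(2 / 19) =34 / 475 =0.07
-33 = -33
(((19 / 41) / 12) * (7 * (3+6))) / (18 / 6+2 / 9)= 3591 / 4756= 0.76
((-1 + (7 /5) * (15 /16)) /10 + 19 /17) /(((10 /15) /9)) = 16875 /1088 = 15.51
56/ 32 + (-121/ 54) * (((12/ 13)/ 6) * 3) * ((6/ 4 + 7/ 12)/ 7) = 7087/ 4914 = 1.44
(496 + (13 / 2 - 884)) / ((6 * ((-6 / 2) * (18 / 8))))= 763 / 81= 9.42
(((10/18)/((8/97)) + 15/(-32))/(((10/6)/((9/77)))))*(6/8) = 3249/9856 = 0.33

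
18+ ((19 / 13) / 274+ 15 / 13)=68245 / 3562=19.16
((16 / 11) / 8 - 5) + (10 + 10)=167 / 11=15.18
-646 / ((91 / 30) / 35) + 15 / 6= -193735 / 26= -7451.35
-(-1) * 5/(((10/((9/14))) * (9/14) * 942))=1/1884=0.00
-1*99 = -99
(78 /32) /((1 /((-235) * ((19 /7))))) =-174135 /112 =-1554.78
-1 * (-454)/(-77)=-454/77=-5.90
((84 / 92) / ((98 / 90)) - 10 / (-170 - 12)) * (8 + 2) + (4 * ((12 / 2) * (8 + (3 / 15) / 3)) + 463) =6964819 / 10465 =665.53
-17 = -17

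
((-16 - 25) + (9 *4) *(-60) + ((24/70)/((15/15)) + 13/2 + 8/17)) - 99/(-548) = -715214533/326060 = -2193.51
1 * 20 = 20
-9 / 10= -0.90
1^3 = 1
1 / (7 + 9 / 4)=0.11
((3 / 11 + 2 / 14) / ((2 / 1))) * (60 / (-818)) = -480 / 31493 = -0.02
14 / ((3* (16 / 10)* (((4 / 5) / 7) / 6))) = 1225 / 8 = 153.12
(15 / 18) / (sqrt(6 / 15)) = 5 * sqrt(10) / 12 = 1.32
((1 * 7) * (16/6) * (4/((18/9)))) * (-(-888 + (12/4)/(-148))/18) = 204442/111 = 1841.82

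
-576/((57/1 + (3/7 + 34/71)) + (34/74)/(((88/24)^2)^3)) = -18764487491904/1886470605781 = -9.95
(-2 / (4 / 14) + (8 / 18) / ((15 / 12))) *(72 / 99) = -2392 / 495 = -4.83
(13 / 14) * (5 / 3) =1.55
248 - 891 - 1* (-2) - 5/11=-7056/11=-641.45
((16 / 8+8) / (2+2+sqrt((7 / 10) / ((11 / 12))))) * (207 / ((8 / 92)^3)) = 692606475 / 838 -12592845 * sqrt(2310) / 3352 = 645937.59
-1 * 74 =-74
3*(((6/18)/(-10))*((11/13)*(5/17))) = -0.02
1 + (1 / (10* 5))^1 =51 / 50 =1.02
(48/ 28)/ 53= 12/ 371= 0.03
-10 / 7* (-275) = 2750 / 7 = 392.86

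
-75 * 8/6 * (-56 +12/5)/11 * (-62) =-30210.91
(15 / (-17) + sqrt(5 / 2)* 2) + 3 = 36 / 17 + sqrt(10) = 5.28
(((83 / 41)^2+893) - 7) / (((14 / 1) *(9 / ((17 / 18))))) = 6.67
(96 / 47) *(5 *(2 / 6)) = 160 / 47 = 3.40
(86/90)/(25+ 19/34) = 1462/39105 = 0.04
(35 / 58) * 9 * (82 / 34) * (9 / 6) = 38745 / 1972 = 19.65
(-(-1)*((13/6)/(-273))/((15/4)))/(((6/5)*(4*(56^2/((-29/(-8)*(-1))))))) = 29/56899584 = 0.00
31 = 31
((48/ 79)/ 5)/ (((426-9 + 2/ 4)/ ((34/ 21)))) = 1088/ 2308775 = 0.00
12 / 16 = 3 / 4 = 0.75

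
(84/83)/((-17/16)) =-1344/1411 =-0.95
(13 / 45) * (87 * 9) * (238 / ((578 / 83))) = 657111 / 85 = 7730.72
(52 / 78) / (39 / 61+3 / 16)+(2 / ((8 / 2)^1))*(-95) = -226091 / 4842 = -46.69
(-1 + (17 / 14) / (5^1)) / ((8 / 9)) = -477 / 560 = -0.85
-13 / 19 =-0.68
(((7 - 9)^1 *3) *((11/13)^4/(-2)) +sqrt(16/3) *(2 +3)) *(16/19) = 702768/542659 +320 *sqrt(3)/57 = 11.02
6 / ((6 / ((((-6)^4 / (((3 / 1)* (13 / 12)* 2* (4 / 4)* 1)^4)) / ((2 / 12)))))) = 124416 / 28561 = 4.36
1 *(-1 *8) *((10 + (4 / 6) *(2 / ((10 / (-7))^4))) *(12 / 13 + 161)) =-65171642 / 4875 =-13368.54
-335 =-335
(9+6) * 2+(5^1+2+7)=44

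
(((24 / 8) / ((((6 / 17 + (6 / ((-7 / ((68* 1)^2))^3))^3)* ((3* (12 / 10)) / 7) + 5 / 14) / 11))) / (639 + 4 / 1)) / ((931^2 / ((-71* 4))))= 0.00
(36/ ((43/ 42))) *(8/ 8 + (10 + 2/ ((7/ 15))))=23112/ 43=537.49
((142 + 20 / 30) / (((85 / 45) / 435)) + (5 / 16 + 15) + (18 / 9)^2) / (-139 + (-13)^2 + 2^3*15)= 2980631 / 13600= 219.16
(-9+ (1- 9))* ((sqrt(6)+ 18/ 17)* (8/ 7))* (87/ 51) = -232* sqrt(6)/ 7- 4176/ 119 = -116.28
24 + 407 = 431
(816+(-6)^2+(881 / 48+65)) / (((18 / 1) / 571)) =25636187 / 864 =29671.51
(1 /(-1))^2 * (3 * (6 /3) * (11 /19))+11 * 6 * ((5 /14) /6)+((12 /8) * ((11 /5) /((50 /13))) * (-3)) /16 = 7704829 /1064000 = 7.24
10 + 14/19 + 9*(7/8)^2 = 17.63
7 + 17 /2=31 /2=15.50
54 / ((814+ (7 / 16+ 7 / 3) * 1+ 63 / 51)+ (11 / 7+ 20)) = 308448 / 4795667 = 0.06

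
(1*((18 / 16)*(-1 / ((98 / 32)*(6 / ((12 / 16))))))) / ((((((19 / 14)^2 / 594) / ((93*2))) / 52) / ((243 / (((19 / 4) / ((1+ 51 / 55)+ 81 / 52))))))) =-875749577904 / 34295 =-25535780.08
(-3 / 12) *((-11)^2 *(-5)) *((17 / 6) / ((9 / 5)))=51425 / 216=238.08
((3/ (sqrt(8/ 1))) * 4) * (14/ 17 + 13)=705 * sqrt(2)/ 17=58.65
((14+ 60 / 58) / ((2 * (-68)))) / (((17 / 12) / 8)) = -5232 / 8381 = -0.62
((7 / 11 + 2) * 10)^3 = 24389000 / 1331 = 18323.82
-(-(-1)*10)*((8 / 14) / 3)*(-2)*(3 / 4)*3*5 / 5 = 60 / 7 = 8.57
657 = 657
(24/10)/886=6/2215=0.00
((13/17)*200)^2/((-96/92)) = -19435000/867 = -22416.38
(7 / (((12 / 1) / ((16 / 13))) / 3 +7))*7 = 196 / 41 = 4.78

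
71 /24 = 2.96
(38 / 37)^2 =1.05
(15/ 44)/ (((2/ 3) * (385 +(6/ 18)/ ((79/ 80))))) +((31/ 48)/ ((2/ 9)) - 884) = -5664789893/ 6429280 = -881.09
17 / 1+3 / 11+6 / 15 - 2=862 / 55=15.67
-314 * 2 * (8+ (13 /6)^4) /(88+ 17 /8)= -12223706 /58401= -209.31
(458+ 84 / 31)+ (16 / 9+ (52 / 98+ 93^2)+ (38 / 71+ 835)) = 9655503062 / 970641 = 9947.55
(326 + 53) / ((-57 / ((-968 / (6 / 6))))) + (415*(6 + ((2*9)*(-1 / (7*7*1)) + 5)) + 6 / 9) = 30302845 / 2793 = 10849.57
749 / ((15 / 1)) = 749 / 15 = 49.93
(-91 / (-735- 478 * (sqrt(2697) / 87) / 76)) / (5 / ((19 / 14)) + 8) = 26608324470 / 2511027775313- 7851389 * sqrt(2697) / 7533083325939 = 0.01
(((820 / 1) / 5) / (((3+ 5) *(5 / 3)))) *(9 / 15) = 369 / 50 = 7.38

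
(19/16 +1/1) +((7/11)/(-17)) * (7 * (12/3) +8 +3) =2177/2992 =0.73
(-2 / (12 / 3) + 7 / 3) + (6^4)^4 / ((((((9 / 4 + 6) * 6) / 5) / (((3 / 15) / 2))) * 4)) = 470184984697 / 66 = 7124014919.65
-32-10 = -42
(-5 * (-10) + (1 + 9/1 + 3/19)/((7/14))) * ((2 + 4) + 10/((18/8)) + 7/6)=7348/9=816.44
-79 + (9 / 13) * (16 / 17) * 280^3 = 3161070541 / 221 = 14303486.61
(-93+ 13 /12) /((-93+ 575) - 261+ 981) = -1103 /14424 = -0.08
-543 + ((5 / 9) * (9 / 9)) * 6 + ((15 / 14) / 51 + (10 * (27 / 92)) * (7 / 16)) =-141455611 / 262752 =-538.36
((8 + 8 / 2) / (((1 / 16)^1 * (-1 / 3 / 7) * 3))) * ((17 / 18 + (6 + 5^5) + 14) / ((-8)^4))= -396389 / 384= -1032.26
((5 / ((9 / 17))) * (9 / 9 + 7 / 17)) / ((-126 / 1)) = -20 / 189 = -0.11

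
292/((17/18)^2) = 327.36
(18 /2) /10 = 9 /10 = 0.90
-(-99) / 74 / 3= 33 / 74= 0.45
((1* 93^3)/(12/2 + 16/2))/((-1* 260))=-804357/3640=-220.98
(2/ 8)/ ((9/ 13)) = 13/ 36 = 0.36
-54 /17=-3.18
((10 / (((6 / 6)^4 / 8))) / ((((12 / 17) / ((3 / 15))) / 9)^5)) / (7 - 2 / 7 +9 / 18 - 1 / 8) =2415176757 / 1985000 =1216.71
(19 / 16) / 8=19 / 128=0.15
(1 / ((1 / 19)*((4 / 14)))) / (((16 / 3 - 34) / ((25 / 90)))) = -665 / 1032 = -0.64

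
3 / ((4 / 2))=3 / 2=1.50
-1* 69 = -69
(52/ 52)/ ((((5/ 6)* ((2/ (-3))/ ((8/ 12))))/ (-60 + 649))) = -3534/ 5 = -706.80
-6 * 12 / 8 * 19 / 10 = -171 / 10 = -17.10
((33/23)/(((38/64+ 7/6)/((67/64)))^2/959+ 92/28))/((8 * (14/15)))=547958763/9377949712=0.06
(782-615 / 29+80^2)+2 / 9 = 1869025 / 261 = 7161.02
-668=-668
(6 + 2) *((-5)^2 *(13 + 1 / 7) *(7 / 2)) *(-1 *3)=-27600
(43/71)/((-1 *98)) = -43/6958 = -0.01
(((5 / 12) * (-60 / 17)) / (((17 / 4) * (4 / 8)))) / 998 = -100 / 144211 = -0.00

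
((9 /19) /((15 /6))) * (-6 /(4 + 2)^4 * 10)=-1 /114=-0.01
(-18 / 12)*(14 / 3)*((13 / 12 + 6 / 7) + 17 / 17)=-247 / 12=-20.58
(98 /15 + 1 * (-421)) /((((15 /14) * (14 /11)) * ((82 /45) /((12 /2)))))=-205161 /205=-1000.79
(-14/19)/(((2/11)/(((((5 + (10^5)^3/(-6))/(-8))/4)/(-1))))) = 38499999999998845/1824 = 21107456140350.24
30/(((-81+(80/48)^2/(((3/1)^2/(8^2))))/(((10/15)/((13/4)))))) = -6480/64493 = -0.10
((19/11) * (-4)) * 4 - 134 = -1778/11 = -161.64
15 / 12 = 5 / 4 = 1.25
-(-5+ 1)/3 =4/3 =1.33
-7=-7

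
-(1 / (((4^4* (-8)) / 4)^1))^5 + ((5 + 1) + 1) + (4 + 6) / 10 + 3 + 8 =668503069687809 / 35184372088832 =19.00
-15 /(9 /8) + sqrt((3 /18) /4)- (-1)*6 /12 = -77 /6 + sqrt(6) /12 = -12.63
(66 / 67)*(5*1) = 330 / 67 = 4.93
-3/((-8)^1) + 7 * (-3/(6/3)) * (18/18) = -81/8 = -10.12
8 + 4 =12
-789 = -789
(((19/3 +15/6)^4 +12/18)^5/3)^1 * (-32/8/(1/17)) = -520240399493164234317672332874790625/2742118830047232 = -189722047707248078144.14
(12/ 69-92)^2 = 4460544/ 529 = 8432.03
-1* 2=-2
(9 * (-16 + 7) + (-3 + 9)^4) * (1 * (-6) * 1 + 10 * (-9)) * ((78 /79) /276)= -758160 /1817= -417.26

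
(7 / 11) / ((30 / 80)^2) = 448 / 99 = 4.53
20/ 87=0.23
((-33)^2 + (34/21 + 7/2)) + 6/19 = 873359/798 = 1094.43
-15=-15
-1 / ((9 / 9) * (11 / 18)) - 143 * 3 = -4737 / 11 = -430.64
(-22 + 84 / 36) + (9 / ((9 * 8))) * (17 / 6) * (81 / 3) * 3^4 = 36235 / 48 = 754.90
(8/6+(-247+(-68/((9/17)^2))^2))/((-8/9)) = -384589285/5832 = -65944.66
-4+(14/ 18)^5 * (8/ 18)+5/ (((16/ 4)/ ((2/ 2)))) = -5576939/ 2125764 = -2.62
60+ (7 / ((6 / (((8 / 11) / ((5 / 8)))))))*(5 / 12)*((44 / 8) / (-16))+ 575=22853 / 36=634.81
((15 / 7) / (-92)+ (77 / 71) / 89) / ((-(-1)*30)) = -45197 / 122083080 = -0.00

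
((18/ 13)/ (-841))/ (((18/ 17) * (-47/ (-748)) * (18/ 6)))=-12716/ 1541553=-0.01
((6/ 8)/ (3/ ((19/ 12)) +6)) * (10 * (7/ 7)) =19/ 20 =0.95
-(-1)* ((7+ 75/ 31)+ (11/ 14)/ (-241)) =984867/ 104594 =9.42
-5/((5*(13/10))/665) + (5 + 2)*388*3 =99274/13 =7636.46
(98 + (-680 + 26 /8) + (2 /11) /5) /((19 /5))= -127317 /836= -152.29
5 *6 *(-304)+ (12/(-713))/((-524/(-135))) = -851835765/93403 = -9120.00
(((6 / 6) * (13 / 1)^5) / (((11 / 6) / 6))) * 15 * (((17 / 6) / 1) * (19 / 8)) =5396743755 / 44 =122653267.16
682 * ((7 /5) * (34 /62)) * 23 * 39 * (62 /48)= 12133121 /20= 606656.05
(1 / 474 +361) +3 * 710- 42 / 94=55484591 / 22278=2490.56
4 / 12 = 1 / 3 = 0.33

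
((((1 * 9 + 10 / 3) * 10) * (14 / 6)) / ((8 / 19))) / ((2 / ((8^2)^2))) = 12597760 / 9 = 1399751.11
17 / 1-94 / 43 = 637 / 43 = 14.81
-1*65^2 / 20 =-845 / 4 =-211.25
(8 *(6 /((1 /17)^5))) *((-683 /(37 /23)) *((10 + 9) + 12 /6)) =-22482969881904 /37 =-607647834646.05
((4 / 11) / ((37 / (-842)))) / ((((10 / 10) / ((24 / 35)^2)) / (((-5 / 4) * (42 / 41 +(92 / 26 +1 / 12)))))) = 1201042272 / 53148095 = 22.60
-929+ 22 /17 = -15771 /17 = -927.71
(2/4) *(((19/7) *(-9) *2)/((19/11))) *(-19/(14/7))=1881/14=134.36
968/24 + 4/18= 365/9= 40.56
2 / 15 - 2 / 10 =-1 / 15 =-0.07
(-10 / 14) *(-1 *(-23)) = -115 / 7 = -16.43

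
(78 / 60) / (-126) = -13 / 1260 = -0.01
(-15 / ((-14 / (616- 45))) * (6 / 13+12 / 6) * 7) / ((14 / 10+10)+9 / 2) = 456800 / 689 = 662.99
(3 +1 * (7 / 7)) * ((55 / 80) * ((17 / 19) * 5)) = 935 / 76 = 12.30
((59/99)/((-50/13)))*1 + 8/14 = 14431/34650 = 0.42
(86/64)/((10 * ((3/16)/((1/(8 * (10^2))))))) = 43/48000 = 0.00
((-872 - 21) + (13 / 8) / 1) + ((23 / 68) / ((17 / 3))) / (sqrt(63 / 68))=-7131 / 8 + 23 *sqrt(119) / 4046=-891.31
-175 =-175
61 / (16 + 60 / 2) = 61 / 46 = 1.33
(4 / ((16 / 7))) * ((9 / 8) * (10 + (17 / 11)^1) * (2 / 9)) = 889 / 176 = 5.05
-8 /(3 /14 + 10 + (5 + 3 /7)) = -112 /219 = -0.51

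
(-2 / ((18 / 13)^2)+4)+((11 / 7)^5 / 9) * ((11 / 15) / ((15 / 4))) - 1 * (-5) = 8.16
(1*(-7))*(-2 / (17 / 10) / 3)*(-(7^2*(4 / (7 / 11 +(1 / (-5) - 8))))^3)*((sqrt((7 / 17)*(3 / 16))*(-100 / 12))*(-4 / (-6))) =-17127120828125*sqrt(357) / 4388656896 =-73737.23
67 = 67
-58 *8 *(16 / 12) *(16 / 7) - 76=-31292 / 21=-1490.10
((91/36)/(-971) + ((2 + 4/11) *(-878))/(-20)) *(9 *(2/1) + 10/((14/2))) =6782622158/3364515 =2015.93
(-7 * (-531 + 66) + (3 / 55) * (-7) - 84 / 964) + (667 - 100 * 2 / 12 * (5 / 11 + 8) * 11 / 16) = 405566527 / 106040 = 3824.66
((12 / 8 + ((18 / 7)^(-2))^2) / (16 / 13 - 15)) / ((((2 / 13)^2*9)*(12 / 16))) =-351223405 / 507349008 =-0.69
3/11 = 0.27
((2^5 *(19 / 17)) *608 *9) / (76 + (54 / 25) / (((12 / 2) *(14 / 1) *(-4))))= 2575.28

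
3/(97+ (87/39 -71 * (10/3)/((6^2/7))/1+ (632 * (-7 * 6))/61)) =-128466/16355233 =-0.01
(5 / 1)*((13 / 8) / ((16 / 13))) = 845 / 128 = 6.60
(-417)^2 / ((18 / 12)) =115926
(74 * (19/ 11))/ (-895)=-1406/ 9845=-0.14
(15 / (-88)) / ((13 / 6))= -45 / 572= -0.08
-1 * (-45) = 45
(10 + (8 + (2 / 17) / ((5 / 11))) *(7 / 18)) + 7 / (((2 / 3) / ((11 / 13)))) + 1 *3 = 55463 / 2210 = 25.10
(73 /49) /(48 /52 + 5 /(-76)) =72124 /41503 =1.74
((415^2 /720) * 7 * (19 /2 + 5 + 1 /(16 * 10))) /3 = 8096.47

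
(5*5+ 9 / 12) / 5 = 103 / 20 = 5.15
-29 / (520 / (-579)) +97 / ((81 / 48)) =1260397 / 14040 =89.77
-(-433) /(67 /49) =21217 /67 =316.67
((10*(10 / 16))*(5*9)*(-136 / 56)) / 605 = -3825 / 3388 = -1.13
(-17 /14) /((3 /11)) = -4.45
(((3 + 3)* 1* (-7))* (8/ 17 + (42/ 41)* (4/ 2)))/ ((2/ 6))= -221256/ 697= -317.44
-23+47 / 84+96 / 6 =-541 / 84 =-6.44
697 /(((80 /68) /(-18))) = -106641 /10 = -10664.10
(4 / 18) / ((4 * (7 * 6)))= 1 / 756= 0.00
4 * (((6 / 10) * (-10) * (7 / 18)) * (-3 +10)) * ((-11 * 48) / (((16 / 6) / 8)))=103488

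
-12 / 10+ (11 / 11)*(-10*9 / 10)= -51 / 5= -10.20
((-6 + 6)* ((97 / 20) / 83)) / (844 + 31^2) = 0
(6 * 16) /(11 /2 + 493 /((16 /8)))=8 /21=0.38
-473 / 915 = -0.52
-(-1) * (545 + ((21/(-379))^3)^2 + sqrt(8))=2 * sqrt(2) + 1615220292372194066/2963706958323721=547.83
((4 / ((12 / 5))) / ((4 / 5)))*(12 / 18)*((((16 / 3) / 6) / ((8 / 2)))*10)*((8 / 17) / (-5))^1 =-400 / 1377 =-0.29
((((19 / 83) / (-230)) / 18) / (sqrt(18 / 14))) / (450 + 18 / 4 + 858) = -19 * sqrt(7) / 1353003750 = -0.00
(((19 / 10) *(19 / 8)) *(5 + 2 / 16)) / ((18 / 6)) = 14801 / 1920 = 7.71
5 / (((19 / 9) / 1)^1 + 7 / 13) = 1.89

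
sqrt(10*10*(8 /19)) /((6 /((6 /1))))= 20*sqrt(38) /19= 6.49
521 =521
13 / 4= 3.25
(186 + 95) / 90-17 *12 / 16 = -1733 / 180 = -9.63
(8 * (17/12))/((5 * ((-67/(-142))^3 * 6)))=48675896/13534335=3.60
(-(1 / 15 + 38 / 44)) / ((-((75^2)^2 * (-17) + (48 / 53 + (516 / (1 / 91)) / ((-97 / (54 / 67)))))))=-105745229 / 61140732241213350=-0.00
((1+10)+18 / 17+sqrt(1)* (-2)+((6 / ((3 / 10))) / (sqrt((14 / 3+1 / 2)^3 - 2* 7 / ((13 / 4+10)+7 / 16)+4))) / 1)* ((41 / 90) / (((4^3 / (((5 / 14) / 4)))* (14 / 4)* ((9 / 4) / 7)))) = 205* sqrt(973098906) / 6718381488+779 / 137088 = 0.01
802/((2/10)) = 4010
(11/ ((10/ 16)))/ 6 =44/ 15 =2.93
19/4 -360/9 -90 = -501/4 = -125.25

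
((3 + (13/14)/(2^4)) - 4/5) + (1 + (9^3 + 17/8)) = 734.38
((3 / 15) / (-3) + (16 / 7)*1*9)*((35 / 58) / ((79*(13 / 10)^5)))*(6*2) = 430600000 / 850632263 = 0.51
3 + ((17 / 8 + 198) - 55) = 1185 / 8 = 148.12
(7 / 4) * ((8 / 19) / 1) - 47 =-879 / 19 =-46.26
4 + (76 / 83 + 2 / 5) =2206 / 415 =5.32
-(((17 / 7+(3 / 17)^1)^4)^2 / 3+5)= -85892311546174513615 / 120641560414902723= -711.96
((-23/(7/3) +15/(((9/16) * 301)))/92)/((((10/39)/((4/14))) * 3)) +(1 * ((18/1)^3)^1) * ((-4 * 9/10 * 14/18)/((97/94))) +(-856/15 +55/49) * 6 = -4557890105113/282043020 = -16160.27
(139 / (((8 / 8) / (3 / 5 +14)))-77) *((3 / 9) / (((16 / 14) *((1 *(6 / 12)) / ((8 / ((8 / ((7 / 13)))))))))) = 79723 / 130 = 613.25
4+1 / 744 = 2977 / 744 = 4.00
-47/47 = -1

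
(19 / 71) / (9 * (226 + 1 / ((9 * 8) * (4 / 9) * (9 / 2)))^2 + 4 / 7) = 306432 / 526411635761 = 0.00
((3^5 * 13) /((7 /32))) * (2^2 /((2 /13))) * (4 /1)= 10513152 /7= 1501878.86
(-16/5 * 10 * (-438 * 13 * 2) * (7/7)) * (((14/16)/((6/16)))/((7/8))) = 971776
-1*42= -42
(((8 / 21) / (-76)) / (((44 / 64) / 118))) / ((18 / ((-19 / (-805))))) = -0.00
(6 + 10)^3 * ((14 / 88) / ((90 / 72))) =28672 / 55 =521.31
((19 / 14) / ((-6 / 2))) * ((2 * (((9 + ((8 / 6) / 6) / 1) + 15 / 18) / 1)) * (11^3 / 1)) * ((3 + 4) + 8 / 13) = -92216.85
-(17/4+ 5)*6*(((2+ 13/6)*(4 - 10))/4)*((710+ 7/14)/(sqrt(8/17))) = 3943275*sqrt(34)/64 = 359266.36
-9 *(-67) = 603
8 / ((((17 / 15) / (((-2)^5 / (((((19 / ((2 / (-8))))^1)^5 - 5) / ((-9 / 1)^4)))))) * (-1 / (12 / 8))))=-12597120 / 14367977159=-0.00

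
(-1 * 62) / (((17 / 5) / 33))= -10230 / 17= -601.76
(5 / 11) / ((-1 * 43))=-5 / 473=-0.01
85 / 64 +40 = 2645 / 64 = 41.33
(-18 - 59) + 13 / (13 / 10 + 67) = -52461 / 683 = -76.81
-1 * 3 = -3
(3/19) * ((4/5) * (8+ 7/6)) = 22/19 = 1.16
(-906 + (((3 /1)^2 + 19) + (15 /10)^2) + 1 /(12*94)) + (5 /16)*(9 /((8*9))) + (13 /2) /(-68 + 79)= -173735653 /198528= -875.12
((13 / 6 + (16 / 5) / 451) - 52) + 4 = -620029 / 13530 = -45.83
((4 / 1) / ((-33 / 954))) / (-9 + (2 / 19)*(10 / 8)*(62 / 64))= 1546752 / 118679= 13.03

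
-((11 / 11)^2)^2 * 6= -6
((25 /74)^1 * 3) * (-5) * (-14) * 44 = 115500 /37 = 3121.62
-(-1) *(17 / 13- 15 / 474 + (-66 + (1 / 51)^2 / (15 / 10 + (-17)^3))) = -3396643534597 / 52478925642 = -64.72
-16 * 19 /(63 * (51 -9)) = -0.11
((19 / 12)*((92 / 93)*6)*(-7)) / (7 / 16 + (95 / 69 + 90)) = -2251424 / 3142253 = -0.72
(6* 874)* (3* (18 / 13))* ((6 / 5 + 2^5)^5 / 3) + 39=11898045581554167 / 40625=292874968161.33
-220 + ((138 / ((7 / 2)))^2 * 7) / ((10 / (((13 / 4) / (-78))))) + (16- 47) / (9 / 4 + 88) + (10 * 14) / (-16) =-274.44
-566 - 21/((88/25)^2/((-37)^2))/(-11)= -30246019/85184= -355.07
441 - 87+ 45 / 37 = 13143 / 37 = 355.22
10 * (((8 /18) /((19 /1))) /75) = 8 /2565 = 0.00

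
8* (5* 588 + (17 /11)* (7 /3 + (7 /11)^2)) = 94050544 /3993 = 23553.86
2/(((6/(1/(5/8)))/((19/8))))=19/15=1.27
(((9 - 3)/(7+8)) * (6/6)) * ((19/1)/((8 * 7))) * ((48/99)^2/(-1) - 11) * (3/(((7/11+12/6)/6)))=-46493/4466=-10.41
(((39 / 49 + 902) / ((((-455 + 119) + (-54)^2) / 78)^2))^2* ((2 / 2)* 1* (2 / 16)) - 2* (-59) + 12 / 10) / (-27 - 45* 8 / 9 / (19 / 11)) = -1488318264962701371 / 625819181164240000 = -2.38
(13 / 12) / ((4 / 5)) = 65 / 48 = 1.35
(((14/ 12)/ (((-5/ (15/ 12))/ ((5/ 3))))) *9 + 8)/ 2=29/ 16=1.81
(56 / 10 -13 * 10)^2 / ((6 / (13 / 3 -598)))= -344520202 / 225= -1531200.90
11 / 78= 0.14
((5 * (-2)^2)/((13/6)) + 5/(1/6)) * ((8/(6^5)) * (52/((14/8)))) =680/567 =1.20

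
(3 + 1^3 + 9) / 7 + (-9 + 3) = -29 / 7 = -4.14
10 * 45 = 450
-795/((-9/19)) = 5035/3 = 1678.33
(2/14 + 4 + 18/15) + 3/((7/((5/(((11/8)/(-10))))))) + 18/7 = -2953/385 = -7.67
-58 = -58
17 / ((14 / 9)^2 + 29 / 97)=133569 / 21361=6.25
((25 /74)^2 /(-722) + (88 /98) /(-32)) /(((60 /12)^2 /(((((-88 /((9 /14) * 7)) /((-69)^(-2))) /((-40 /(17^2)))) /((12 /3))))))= -2298419222121 /12108120500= -189.82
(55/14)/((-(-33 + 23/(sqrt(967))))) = 1265 * sqrt(967)/14735476 + 1755105/14735476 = 0.12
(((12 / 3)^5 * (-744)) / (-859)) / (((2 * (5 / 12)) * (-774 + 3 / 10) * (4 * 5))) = -761856 / 11076805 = -0.07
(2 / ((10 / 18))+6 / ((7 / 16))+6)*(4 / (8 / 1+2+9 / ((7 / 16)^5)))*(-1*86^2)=-1206.87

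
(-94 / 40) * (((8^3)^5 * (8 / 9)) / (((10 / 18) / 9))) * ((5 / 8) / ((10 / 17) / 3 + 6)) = -47439528692023296 / 395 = -120100072638033.66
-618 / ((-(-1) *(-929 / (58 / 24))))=1.61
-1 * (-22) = 22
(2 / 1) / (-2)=-1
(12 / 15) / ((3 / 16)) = 64 / 15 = 4.27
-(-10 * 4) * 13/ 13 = 40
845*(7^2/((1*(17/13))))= 31662.65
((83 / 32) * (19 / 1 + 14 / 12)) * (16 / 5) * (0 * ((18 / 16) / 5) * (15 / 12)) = 0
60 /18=10 /3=3.33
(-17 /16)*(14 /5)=-119 /40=-2.98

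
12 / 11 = 1.09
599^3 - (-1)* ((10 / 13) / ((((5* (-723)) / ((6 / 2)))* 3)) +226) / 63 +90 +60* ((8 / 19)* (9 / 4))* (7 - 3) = 2418003447540175 / 11250603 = 214922119.96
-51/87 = -17/29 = -0.59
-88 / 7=-12.57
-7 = -7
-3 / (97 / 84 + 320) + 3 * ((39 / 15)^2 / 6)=3.37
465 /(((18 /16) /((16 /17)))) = 19840 /51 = 389.02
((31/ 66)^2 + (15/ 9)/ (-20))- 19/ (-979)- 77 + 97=20.16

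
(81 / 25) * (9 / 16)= 729 / 400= 1.82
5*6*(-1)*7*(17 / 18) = -595 / 3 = -198.33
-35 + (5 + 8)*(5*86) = 5555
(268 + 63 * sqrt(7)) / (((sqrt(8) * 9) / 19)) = 133 * sqrt(14) / 4 + 1273 * sqrt(2) / 9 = 324.44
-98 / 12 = -49 / 6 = -8.17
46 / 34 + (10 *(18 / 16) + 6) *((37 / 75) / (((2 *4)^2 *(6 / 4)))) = 235267 / 163200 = 1.44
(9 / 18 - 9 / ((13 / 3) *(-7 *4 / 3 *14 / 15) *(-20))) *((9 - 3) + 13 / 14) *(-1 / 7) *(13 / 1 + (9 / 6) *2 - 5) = -10615583 / 1997632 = -5.31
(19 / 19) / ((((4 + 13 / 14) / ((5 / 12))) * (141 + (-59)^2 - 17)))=1 / 42642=0.00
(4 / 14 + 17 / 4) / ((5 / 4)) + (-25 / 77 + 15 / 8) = 15951 / 3080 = 5.18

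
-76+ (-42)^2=1688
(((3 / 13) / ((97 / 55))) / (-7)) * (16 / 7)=-2640 / 61789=-0.04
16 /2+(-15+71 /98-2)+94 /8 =3.47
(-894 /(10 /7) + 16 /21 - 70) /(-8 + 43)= -72979 /3675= -19.86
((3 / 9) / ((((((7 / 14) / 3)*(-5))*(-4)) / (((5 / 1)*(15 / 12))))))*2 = 5 / 4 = 1.25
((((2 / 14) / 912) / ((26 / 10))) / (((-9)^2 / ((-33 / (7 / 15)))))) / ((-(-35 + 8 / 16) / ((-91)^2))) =-3575 / 283176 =-0.01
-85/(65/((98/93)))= -1666/1209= -1.38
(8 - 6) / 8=1 / 4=0.25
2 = 2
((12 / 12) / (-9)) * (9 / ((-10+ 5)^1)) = 1 / 5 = 0.20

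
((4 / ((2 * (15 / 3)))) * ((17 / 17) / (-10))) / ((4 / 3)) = -3 / 100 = -0.03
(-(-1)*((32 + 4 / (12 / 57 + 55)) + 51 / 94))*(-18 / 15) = -1929621 / 49303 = -39.14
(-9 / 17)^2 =81 / 289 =0.28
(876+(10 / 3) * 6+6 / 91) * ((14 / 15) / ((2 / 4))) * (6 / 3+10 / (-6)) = 326168 / 585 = 557.55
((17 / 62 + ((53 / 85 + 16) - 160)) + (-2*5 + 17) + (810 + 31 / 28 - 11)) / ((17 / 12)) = 146970837 / 313565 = 468.71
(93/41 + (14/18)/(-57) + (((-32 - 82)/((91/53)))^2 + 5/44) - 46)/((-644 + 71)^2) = 33449953317749/2516204454711948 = 0.01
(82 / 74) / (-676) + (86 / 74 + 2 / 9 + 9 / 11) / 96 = 316519 / 14857128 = 0.02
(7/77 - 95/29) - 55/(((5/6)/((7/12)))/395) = -9704417/638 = -15210.68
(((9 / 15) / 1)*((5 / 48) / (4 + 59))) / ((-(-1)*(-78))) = -1 / 78624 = -0.00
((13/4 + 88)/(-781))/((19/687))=-4.22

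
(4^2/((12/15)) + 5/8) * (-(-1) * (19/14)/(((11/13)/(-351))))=-1300455/112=-11611.21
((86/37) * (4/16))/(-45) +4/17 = 12589/56610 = 0.22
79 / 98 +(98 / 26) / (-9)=4441 / 11466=0.39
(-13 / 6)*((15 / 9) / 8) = -65 / 144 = -0.45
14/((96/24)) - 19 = -31/2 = -15.50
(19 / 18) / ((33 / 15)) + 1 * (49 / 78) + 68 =88942 / 1287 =69.11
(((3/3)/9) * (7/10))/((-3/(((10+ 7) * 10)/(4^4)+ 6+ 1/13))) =-26173/149760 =-0.17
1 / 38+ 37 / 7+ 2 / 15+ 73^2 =21284437 / 3990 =5334.45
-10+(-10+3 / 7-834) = -853.57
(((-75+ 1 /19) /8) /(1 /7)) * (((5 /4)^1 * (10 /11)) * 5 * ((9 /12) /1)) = -233625 /836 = -279.46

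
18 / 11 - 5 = -3.36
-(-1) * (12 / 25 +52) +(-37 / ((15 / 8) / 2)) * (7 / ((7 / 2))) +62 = 2666 / 75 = 35.55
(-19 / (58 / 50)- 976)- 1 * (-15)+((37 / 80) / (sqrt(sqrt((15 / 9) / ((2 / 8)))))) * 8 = -975.08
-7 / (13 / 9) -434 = -5705 / 13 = -438.85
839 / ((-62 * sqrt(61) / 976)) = -6712 * sqrt(61) / 31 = -1691.05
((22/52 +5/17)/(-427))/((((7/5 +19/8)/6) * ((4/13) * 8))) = -4755/4384436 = -0.00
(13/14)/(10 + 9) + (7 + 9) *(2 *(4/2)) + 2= 17569/266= 66.05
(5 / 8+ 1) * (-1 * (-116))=377 / 2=188.50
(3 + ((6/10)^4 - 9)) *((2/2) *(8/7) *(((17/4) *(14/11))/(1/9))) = -2245428/6875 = -326.61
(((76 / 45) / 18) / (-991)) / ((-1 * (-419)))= -38 / 168167745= -0.00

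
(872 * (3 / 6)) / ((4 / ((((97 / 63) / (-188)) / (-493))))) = 0.00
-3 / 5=-0.60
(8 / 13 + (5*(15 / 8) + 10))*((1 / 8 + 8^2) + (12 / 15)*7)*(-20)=-5798331 / 208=-27876.59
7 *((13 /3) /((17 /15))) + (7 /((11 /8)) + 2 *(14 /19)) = 118419 /3553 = 33.33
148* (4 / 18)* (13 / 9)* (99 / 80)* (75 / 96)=26455 / 576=45.93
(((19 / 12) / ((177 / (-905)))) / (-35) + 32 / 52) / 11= 163651 / 2126124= 0.08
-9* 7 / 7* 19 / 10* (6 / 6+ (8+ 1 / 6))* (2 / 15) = -209 / 10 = -20.90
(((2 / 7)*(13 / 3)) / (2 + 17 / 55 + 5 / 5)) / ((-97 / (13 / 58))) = -715 / 827022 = -0.00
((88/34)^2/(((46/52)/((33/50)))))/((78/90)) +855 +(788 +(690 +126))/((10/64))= 73956961/6647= 11126.37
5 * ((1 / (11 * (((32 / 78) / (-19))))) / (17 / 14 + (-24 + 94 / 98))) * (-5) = -302575 / 62744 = -4.82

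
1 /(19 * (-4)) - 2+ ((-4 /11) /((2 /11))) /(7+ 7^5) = -1286347 /638932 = -2.01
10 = 10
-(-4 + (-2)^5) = 36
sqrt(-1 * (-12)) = 2 * sqrt(3) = 3.46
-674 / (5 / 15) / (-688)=1011 / 344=2.94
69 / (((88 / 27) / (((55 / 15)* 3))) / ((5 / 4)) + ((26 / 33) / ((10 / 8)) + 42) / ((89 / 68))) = 9119385 / 4336136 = 2.10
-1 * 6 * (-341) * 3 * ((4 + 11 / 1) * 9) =828630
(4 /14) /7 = 2 /49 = 0.04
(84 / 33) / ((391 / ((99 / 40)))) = 63 / 3910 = 0.02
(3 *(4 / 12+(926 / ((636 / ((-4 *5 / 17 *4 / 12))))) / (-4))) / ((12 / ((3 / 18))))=7721 / 389232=0.02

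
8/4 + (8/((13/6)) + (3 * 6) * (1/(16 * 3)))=631/104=6.07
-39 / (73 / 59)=-2301 / 73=-31.52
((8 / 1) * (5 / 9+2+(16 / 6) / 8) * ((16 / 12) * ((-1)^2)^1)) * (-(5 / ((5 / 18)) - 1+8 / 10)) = -74048 / 135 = -548.50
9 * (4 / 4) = 9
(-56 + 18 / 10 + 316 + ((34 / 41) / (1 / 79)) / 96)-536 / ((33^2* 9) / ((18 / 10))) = 187442917 / 714384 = 262.38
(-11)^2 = 121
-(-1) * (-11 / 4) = -11 / 4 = -2.75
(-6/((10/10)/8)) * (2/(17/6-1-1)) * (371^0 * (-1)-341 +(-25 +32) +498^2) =-28531468.80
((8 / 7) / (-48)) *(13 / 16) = -13 / 672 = -0.02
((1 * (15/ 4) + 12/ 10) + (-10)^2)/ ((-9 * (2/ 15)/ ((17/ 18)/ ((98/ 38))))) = -677977/ 21168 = -32.03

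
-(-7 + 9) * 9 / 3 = -6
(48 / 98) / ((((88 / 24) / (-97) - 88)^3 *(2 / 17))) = -295706052 / 48465609607723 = -0.00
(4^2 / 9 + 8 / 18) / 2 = 1.11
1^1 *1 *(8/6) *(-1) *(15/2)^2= -75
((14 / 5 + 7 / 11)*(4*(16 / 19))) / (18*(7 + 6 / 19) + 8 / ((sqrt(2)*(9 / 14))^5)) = 26381178143617248 / 297253583501942815- 1824685888467456*sqrt(2) / 297253583501942815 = 0.08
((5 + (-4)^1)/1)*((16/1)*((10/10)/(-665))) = -16/665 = -0.02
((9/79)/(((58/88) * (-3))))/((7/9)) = -1188/16037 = -0.07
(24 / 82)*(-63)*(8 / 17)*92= -556416 / 697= -798.30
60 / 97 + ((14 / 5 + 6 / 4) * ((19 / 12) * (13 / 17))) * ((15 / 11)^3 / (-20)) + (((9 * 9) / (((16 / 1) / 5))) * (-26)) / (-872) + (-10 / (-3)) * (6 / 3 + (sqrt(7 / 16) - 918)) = -140216525708485 / 45933172032 + 5 * sqrt(7) / 6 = -3050.42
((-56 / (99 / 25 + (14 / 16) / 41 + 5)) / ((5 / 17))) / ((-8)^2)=-3485 / 10521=-0.33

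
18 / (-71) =-18 / 71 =-0.25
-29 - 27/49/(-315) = -49732/1715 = -29.00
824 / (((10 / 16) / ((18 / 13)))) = 118656 / 65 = 1825.48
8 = 8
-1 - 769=-770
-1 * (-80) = 80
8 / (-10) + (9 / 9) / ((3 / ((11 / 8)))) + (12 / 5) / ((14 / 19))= 2449 / 840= 2.92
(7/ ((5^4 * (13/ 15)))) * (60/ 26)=126/ 4225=0.03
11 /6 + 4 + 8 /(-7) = 197 /42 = 4.69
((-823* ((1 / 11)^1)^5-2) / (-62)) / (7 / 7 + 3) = 322925 / 39940648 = 0.01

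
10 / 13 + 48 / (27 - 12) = 258 / 65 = 3.97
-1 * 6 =-6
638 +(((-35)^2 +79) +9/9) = 1943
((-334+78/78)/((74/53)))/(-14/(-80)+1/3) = -469.18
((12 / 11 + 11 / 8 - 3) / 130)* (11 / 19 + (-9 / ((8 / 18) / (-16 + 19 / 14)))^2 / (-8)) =246210369829 / 5453127680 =45.15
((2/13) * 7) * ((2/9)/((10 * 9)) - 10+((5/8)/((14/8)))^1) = -54661/5265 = -10.38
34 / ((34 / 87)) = 87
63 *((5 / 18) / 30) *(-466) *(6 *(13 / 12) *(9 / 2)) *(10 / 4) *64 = -1272180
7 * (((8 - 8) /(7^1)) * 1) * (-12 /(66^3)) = 0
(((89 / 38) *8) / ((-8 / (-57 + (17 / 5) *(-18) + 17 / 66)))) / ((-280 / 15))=-3463969 / 234080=-14.80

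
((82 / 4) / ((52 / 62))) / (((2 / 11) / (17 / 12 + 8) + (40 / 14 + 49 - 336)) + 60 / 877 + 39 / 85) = -824390993195 / 9565146097104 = -0.09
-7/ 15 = -0.47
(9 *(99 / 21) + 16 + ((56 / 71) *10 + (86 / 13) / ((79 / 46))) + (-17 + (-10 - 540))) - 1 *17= -262269671 / 510419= -513.83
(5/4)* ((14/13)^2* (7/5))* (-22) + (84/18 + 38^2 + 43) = 1447.02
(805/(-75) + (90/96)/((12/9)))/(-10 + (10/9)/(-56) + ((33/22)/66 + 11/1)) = -2224299/222400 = -10.00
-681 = -681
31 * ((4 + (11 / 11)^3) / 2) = 155 / 2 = 77.50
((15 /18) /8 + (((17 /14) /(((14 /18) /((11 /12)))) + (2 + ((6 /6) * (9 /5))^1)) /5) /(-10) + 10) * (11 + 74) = 24988861 /29400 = 849.96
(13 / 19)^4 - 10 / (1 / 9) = -11700329 / 130321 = -89.78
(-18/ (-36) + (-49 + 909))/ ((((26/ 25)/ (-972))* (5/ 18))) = -37638270/ 13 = -2895251.54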